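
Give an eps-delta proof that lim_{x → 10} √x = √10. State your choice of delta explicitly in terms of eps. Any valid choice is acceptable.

delta = min(10, √10·eps)

Fix eps > 0. We want delta > 0 such that 0 < |x − 10| < delta implies |√x − √10| < eps.
Multiplying by the conjugate, |√x − √10| = |x − 10|/(√x + √10).
Restrict delta ≤ 10 so that |x − 10| < 10 forces x > 0, and then √x + √10 > √10.
Hence |√x − √10| < |x − 10|/√10, which is < eps once |x − 10| < √10·eps.
Take delta = min(10, √10·eps). If 0 < |x − 10| < delta then x > 0 and |√x − √10| < |x − 10|/√10 < eps.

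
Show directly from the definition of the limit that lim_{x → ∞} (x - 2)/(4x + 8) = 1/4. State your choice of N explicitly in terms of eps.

N = 1/eps

Let eps > 0. We seek N > 0 such that x > N implies |(x - 2)/(4x + 8) − (1/4)| < eps.
(x - 2)/(4x + 8) − (1/4) = (4(x - 2) − (4x + 8)) / (4(4x + 8)) = -16/(4(4x + 8)).
For x > 0 we have 4x + 8 > 4x, so |(x - 2)/(4x + 8) − (1/4)| = 16/(4(4x + 8)) < 16/(4·4x) = 1/x.
Thus |(x - 2)/(4x + 8) − (1/4)| < eps whenever x > 1/eps.
Take N = 1/eps. If x > N then |(x - 2)/(4x + 8) − (1/4)| < 1/x < eps.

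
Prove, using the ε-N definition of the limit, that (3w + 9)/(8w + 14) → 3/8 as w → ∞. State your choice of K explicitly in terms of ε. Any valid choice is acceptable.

Suppose ε > 0. We seek K > 0 such that w > K implies |(3w + 9)/(8w + 14) − (3/8)| < ε.
(3w + 9)/(8w + 14) − (3/8) = (8(3w + 9) − 3(8w + 14)) / (8(8w + 14)) = 30/(8(8w + 14)).
For w > 0 we have 8w + 14 > 8w, so |(3w + 9)/(8w + 14) − (3/8)| = 30/(8(8w + 14)) < 30/(8·8w) = (15/32)/w.
Thus |(3w + 9)/(8w + 14) − (3/8)| < ε whenever w > (15/32)/ε.
Take K = (15/32)/ε. If w > K then |(3w + 9)/(8w + 14) − (3/8)| < (15/32)/w < ε.

K = (15/32)/ε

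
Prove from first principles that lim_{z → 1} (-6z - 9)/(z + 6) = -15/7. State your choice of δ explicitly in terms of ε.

δ = min(7/2, (49/54)ε)

Suppose ε > 0. We want δ > 0 with 0 < |z − 1| < δ ⇒ |(-6z - 9)/(z + 6) + 15/7| < ε.
Combining over a common denominator, (-6z - 9)/(z + 6) + 15/7 = [(-6z - 9)·7 − (-15)·(z + 6)] / [7·(z + 6)] = -27(z − 1) / (7(z + 6)).
So |(-6z - 9)/(z + 6) + 15/7| = 27|z − 1| / (7·|z + 6|).
Require δ ≤ 7/2, so |z + 6| ≥ |7| − |z − 1| > 7 − 7/2 = 7/2.
Hence |(-6z - 9)/(z + 6) + 15/7| < 27|z − 1|/(7·(7/2)) = (54/49)|z − 1|, which is < ε once |z − 1| < (49/54)ε.
Take δ = min(7/2, (49/54)ε). Then 0 < |z − 1| < δ forces both bounds, so |(-6z - 9)/(z + 6) + 15/7| < ε.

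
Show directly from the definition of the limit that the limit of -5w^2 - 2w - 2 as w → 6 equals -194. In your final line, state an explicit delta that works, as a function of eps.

Let eps > 0 be given. We want delta > 0 such that 0 < |w − 6| < delta implies |(-5w^2 - 2w - 2) + 194| < eps.
(-5w^2 - 2w - 2) + 194 = -5w^2 - 2w + 192 = (w − 6)(-5w - 32).
So |(-5w^2 - 2w - 2) + 194| = |w − 6|·|-5w - 32|.
Assume first that |w − 6| < 2, so |w| < 8. Then |-5w - 32| ≤ 5·8 + 32 = 72.
Hence |(-5w^2 - 2w - 2) + 194| ≤ 72|w − 6| < eps provided |w − 6| < eps/72.
Take delta = min(2, eps/72). Then 0 < |w − 6| < delta gives both |w − 6| < 2 and |w − 6| < eps/72, so |(-5w^2 - 2w - 2) + 194| < eps.

delta = min(2, eps/72)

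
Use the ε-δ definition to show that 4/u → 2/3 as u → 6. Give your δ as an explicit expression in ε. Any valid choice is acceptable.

δ = min(3, (9/2)ε)

Let ε > 0. We seek δ > 0 such that 0 < |u − 6| < δ implies |4/u − (2/3)| < ε.
|4/u − (2/3)| = 4·|6 − u|/(6·|u|) = 4|u − 6|/(6|u|).
Require δ ≤ 3 so that |u| > 6 − 3 = 3, hence 6|u| > 18.
Then |4/u − (2/3)| < 4|u − 6|/18, which is < ε when |u − 6| < (9/2)ε.
Take δ = min(3, (9/2)ε). Then 0 < |u − 6| < δ gives both |u − 6| < 3 and |u − 6| < (9/2)ε, so |4/u − (2/3)| < ε.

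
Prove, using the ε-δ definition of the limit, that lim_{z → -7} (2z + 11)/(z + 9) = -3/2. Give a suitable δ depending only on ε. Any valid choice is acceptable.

δ = min(1, (2/7)ε)

Let ε > 0. We want δ > 0 with 0 < |z + 7| < δ ⇒ |(2z + 11)/(z + 9) + 3/2| < ε.
Combining over a common denominator, (2z + 11)/(z + 9) + 3/2 = [(2z + 11)·2 − (-3)·(z + 9)] / [2·(z + 9)] = 7(z + 7) / (2(z + 9)).
So |(2z + 11)/(z + 9) + 3/2| = 7|z + 7| / (2·|z + 9|).
Require δ ≤ 1, so |z + 9| ≥ |2| − |z + 7| > 2 − 1 = 1.
Hence |(2z + 11)/(z + 9) + 3/2| < 7|z + 7|/(2·1) = (7/2)|z + 7|, which is < ε once |z + 7| < (2/7)ε.
Take δ = min(1, (2/7)ε). Then 0 < |z + 7| < δ forces both bounds, so |(2z + 11)/(z + 9) + 3/2| < ε.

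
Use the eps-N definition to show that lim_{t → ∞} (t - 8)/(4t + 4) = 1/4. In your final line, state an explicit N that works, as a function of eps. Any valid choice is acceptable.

N = (9/4)/eps

Suppose eps > 0. We seek N > 0 such that t > N implies |(t - 8)/(4t + 4) − (1/4)| < eps.
(t - 8)/(4t + 4) − (1/4) = (4(t - 8) − (4t + 4)) / (4(4t + 4)) = -36/(4(4t + 4)).
For t > 0 we have 4t + 4 > 4t, so |(t - 8)/(4t + 4) − (1/4)| = 36/(4(4t + 4)) < 36/(4·4t) = (9/4)/t.
Thus |(t - 8)/(4t + 4) − (1/4)| < eps whenever t > (9/4)/eps.
Take N = (9/4)/eps. If t > N then |(t - 8)/(4t + 4) − (1/4)| < (9/4)/t < eps.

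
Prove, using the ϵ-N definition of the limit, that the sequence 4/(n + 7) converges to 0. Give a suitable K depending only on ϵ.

Suppose ϵ > 0. For n ≥ 1, |4/(n + 7) − 0| = 4/(n + 7) ≤ 4/n.
We need 4/n < ϵ, i.e. n > 4/ϵ.
Take K = 4/ϵ. If n > K then |4/(n + 7)| ≤ 4/n < ϵ.

K = 4/ϵ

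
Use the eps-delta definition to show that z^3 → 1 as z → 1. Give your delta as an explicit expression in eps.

Suppose eps > 0. We seek delta > 0 with 0 < |z − 1| < delta ⇒ |z^3 − 1| < eps.
Factor: z^3 − 1 = (z − 1)(z^2 + z + 1), so |z^3 − 1| = |z − 1|·|z^2 + z + 1|.
Restrict delta ≤ 1. Then |z − 1| < 1 gives |z| < 2, so by the triangle inequality |z^2 + z + 1| ≤ 2^2 + 2 + 1 = 7.
Hence |z^3 − 1| ≤ 7|z − 1|, which is < eps once |z − 1| < eps/7.
Take delta = min(1, eps/7). If 0 < |z − 1| < delta then both bounds hold and |z^3 − 1| ≤ 7|z − 1| < 7·(eps/7) = eps.

delta = min(1, eps/7)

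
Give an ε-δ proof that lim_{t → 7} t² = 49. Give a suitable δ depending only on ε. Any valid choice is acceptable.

δ = min(1, ε/15)

Let ε > 0 be given. We seek δ > 0 with 0 < |t − 7| < δ ⇒ |t² − 49| < ε.
Factor: t² − 49 = (t − 7)(t + 7), so |t² − 49| = |t − 7|·|t + 7|.
Restrict δ ≤ 1. Then |t − 7| < 1 gives |t| < 8, so by the triangle inequality |t + 7| ≤ 8 + 7 = 15.
Hence |t² − 49| ≤ 15|t − 7|, which is < ε once |t − 7| < ε/15.
Take δ = min(1, ε/15). If 0 < |t − 7| < δ then both bounds hold and |t² − 49| ≤ 15|t − 7| < 15·(ε/15) = ε.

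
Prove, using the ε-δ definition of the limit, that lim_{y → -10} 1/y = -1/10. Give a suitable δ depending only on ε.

δ = min(5, 50ε)

Suppose ε > 0. We seek δ > 0 such that 0 < |y + 10| < δ implies |1/y + 1/10| < ε.
|1/y + 1/10| = |-10 − y|/(10·|y|) = |y + 10|/(10|y|).
Require δ ≤ 5 so that |y| > 10 − 5 = 5, hence 10|y| > 50.
Then |1/y + 1/10| < |y + 10|/50, which is < ε when |y + 10| < 50ε.
Take δ = min(5, 50ε). Then 0 < |y + 10| < δ gives both |y + 10| < 5 and |y + 10| < 50ε, so |1/y + 1/10| < ε.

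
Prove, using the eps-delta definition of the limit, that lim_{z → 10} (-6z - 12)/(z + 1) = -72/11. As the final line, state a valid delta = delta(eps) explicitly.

Suppose eps > 0. We want delta > 0 with 0 < |z − 10| < delta ⇒ |(-6z - 12)/(z + 1) + 72/11| < eps.
Combining over a common denominator, (-6z - 12)/(z + 1) + 72/11 = [(-6z - 12)·11 − (-72)·(z + 1)] / [11·(z + 1)] = 6(z − 10) / (11(z + 1)).
So |(-6z - 12)/(z + 1) + 72/11| = 6|z − 10| / (11·|z + 1|).
Restrict delta ≤ 11/2. Then |z − 10| < 11/2 gives |z + 1| = |(z − 10) + 11| ≥ 11 − 11/2 = 11/2.
Hence |(-6z - 12)/(z + 1) + 72/11| < 6|z − 10|/(11·(11/2)) = (12/121)|z − 10|, which is < eps once |z − 10| < (121/12)eps.
Take delta = min(11/2, (121/12)eps). Then 0 < |z − 10| < delta forces both bounds, so |(-6z - 12)/(z + 1) + 72/11| < eps.

delta = min(11/2, (121/12)eps)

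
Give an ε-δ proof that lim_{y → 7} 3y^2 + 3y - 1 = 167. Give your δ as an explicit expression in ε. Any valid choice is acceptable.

δ = min(2, ε/51)

Let ε > 0 be given. We want δ > 0 such that 0 < |y − 7| < δ implies |(3y^2 + 3y - 1) − 167| < ε.
(3y^2 + 3y - 1) − 167 = 3y^2 + 3y - 168 = (y − 7)(3y + 24).
So |(3y^2 + 3y - 1) − 167| = |y − 7|·|3y + 24|.
Require δ ≤ 2. Then |y − 7| < 2 gives |y| < 9, and by the triangle inequality |3y + 24| ≤ 3·9 + 24 = 51.
Hence |(3y^2 + 3y - 1) − 167| ≤ 51|y − 7| < ε provided |y − 7| < ε/51.
Take δ = min(2, ε/51). Then 0 < |y − 7| < δ gives both |y − 7| < 2 and |y − 7| < ε/51, so |(3y^2 + 3y - 1) − 167| < ε.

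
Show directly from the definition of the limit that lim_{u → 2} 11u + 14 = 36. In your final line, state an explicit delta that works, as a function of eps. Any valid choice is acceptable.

delta = eps/11

Suppose eps > 0. We need delta > 0 so that 0 < |u − 2| < delta implies |(11u + 14) − 36| < eps.
Since (11u + 14) − 36 = 11(u − 2), we have |(11u + 14) − 36| = 11|u − 2|.
Thus it suffices that |u − 2| < eps/11.
Take delta = eps/11. If 0 < |u − 2| < delta then |(11u + 14) − 36| = 11|u − 2| < 11·(eps/11) = eps.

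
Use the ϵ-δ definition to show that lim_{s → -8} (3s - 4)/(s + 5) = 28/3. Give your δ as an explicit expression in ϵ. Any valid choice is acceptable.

Suppose ϵ > 0. We want δ > 0 with 0 < |s + 8| < δ ⇒ |(3s - 4)/(s + 5) − (28/3)| < ϵ.
Combining over a common denominator, (3s - 4)/(s + 5) − (28/3) = [(3s - 4)·(-3) − (-28)·(s + 5)] / [(-3)·(s + 5)] = 19(s + 8) / ((-3)(s + 5)).
So |(3s - 4)/(s + 5) − (28/3)| = 19|s + 8| / (3·|s + 5|).
Require δ ≤ 3/2, so |s + 5| ≥ |-3| − |s + 8| > 3 − 3/2 = 3/2.
Hence |(3s - 4)/(s + 5) − (28/3)| < 19|s + 8|/(3·(3/2)) = (38/9)|s + 8|, which is < ϵ once |s + 8| < (9/38)ϵ.
Take δ = min(3/2, (9/38)ϵ). Then 0 < |s + 8| < δ forces both bounds, so |(3s - 4)/(s + 5) − (28/3)| < ϵ.

δ = min(3/2, (9/38)ϵ)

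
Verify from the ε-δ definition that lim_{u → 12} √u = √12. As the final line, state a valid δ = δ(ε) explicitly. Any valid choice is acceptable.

Suppose ε > 0. We want δ > 0 such that 0 < |u − 12| < δ implies |√u − √12| < ε.
Multiplying by the conjugate, |√u − √12| = |u − 12|/(√u + √12).
Restrict δ ≤ 12 so that |u − 12| < 12 forces u > 0, and then √u + √12 > √12.
Hence |√u − √12| < |u − 12|/√12, which is < ε once |u − 12| < √12·ε.
Take δ = min(12, √12·ε). If 0 < |u − 12| < δ then u > 0 and |√u − √12| < |u − 12|/√12 < ε.

δ = min(12, √12·ε)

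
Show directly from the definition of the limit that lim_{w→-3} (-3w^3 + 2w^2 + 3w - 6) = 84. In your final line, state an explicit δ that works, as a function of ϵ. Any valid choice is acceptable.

Let ϵ > 0. We want δ > 0 such that 0 < |w + 3| < δ implies |(-3w^3 + 2w^2 + 3w - 6) − 84| < ϵ.
(-3w^3 + 2w^2 + 3w - 6) − 84 = -3w^3 + 2w^2 + 3w - 90 = (w + 3)(-3w^2 + 11w - 30).
So |(-3w^3 + 2w^2 + 3w - 6) − 84| = |w + 3|·|-3w^2 + 11w - 30|.
Require δ ≤ 2. Then |w + 3| < 2 gives |w| < 5, and by the triangle inequality |-3w^2 + 11w - 30| ≤ 3·5^2 + 11·5 + 30 = 160.
Hence |(-3w^3 + 2w^2 + 3w - 6) − 84| ≤ 160|w + 3| < ϵ provided |w + 3| < ϵ/160.
Take δ = min(2, ϵ/160). Then 0 < |w + 3| < δ gives both |w + 3| < 2 and |w + 3| < ϵ/160, so |(-3w^3 + 2w^2 + 3w - 6) − 84| < ϵ.

δ = min(2, ϵ/160)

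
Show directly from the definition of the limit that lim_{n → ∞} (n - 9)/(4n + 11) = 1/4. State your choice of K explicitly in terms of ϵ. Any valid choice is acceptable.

K = (47/16)/ϵ

Fix ϵ > 0. For n ≥ 1, |(n - 9)/(4n + 11) − (1/4)| = |-47|/(4(4n + 11)) = 47/(4(4n + 11)).
Since 4n + 11 ≥ 4n for n ≥ 1, this is ≤ 47/(4·4n) = (47/16)/n.
So |(n - 9)/(4n + 11) − (1/4)| < ϵ whenever n > (47/16)/ϵ.
Take K = (47/16)/ϵ. If n > K then |(n - 9)/(4n + 11) − (1/4)| ≤ (47/16)/n < ϵ.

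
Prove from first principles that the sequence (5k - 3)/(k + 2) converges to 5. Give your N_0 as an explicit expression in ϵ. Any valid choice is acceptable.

N_0 = 13/ϵ

Suppose ϵ > 0. For k ≥ 1, |(5k - 3)/(k + 2) − 5| = |-13|/((k + 2)) = 13/((k + 2)).
Since k + 2 ≥ k for k ≥ 1, this is ≤ 13/(k) = 13/k.
So |(5k - 3)/(k + 2) − 5| < ϵ whenever k > 13/ϵ.
Take N_0 = 13/ϵ. If k > N_0 then |(5k - 3)/(k + 2) − 5| ≤ 13/k < ϵ.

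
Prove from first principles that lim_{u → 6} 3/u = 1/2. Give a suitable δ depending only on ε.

δ = min(3, 6ε)

Let ε > 0 be given. We seek δ > 0 such that 0 < |u − 6| < δ implies |3/u − (1/2)| < ε.
|3/u − (1/2)| = 3·|6 − u|/(6·|u|) = 3|u − 6|/(6|u|).
Restrict δ ≤ 3. Then |u − 6| < 3 gives |u| > 3, so 6|u| > 18.
Then |3/u − (1/2)| < 3|u − 6|/18, which is < ε when |u − 6| < 6ε.
Take δ = min(3, 6ε). Then 0 < |u − 6| < δ gives both |u − 6| < 3 and |u − 6| < 6ε, so |3/u − (1/2)| < ε.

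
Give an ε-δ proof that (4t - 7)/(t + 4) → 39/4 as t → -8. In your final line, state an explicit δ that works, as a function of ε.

Suppose ε > 0. We want δ > 0 with 0 < |t + 8| < δ ⇒ |(4t - 7)/(t + 4) − (39/4)| < ε.
Combining over a common denominator, (4t - 7)/(t + 4) − (39/4) = [(4t - 7)·(-4) − (-39)·(t + 4)] / [(-4)·(t + 4)] = 23(t + 8) / ((-4)(t + 4)).
So |(4t - 7)/(t + 4) − (39/4)| = 23|t + 8| / (4·|t + 4|).
Require δ ≤ 2, so |t + 4| ≥ |-4| − |t + 8| > 4 − 2 = 2.
Hence |(4t - 7)/(t + 4) − (39/4)| < 23|t + 8|/(4·2) = (23/8)|t + 8|, which is < ε once |t + 8| < (8/23)ε.
Take δ = min(2, (8/23)ε). Then 0 < |t + 8| < δ forces both bounds, so |(4t - 7)/(t + 4) − (39/4)| < ε.

δ = min(2, (8/23)ε)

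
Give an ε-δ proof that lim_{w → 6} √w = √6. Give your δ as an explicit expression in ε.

δ = min(6, √6·ε)

Let ε > 0 be given. We want δ > 0 such that 0 < |w − 6| < δ implies |√w − √6| < ε.
Multiplying by the conjugate, |√w − √6| = |w − 6|/(√w + √6).
Restrict δ ≤ 6 so that |w − 6| < 6 forces w > 0, and then √w + √6 > √6.
Hence |√w − √6| < |w − 6|/√6, which is < ε once |w − 6| < √6·ε.
Take δ = min(6, √6·ε). If 0 < |w − 6| < δ then w > 0 and |√w − √6| < |w − 6|/√6 < ε.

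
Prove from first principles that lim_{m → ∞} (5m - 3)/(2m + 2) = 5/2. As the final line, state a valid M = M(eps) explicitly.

Fix eps > 0. For m ≥ 1, |(5m - 3)/(2m + 2) − (5/2)| = |-16|/(2(2m + 2)) = 16/(2(2m + 2)).
Since 2m + 2 ≥ 2m for m ≥ 1, this is ≤ 16/(2·2m) = 4/m.
So |(5m - 3)/(2m + 2) − (5/2)| < eps whenever m > 4/eps.
Take M = 4/eps. If m > M then |(5m - 3)/(2m + 2) − (5/2)| ≤ 4/m < eps.

M = 4/eps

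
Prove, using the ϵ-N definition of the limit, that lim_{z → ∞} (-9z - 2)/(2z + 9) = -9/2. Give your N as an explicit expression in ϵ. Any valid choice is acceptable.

N = (77/4)/ϵ

Suppose ϵ > 0. We seek N > 0 such that z > N implies |(-9z - 2)/(2z + 9) + 9/2| < ϵ.
(-9z - 2)/(2z + 9) + 9/2 = (2(-9z - 2) − (-9)(2z + 9)) / (2(2z + 9)) = 77/(2(2z + 9)).
For z > 0 we have 2z + 9 > 2z, so |(-9z - 2)/(2z + 9) + 9/2| = 77/(2(2z + 9)) < 77/(2·2z) = (77/4)/z.
Thus |(-9z - 2)/(2z + 9) + 9/2| < ϵ whenever z > (77/4)/ϵ.
Take N = (77/4)/ϵ. If z > N then |(-9z - 2)/(2z + 9) + 9/2| < (77/4)/z < ϵ.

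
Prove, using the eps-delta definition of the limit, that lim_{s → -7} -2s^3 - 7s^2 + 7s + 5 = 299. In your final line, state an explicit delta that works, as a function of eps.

Let eps > 0 be given. We want delta > 0 such that 0 < |s + 7| < delta implies |(-2s^3 - 7s^2 + 7s + 5) − 299| < eps.
(-2s^3 - 7s^2 + 7s + 5) − 299 = -2s^3 - 7s^2 + 7s - 294 = (s + 7)(-2s^2 + 7s - 42).
So |(-2s^3 - 7s^2 + 7s + 5) − 299| = |s + 7|·|-2s^2 + 7s - 42|.
Assume first that |s + 7| < 2, so |s| < 9. Then |-2s^2 + 7s - 42| ≤ 2·9^2 + 7·9 + 42 = 267.
Hence |(-2s^3 - 7s^2 + 7s + 5) − 299| ≤ 267|s + 7| < eps provided |s + 7| < eps/267.
Take delta = min(2, eps/267). Then 0 < |s + 7| < delta gives both |s + 7| < 2 and |s + 7| < eps/267, so |(-2s^3 - 7s^2 + 7s + 5) − 299| < eps.

delta = min(2, eps/267)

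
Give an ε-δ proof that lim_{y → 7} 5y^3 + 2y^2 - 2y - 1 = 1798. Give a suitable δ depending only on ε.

δ = min(2, ε/995)

Let ε > 0. We want δ > 0 such that 0 < |y − 7| < δ implies |(5y^3 + 2y^2 - 2y - 1) − 1798| < ε.
(5y^3 + 2y^2 - 2y - 1) − 1798 = 5y^3 + 2y^2 - 2y - 1799 = (y − 7)(5y^2 + 37y + 257).
So |(5y^3 + 2y^2 - 2y - 1) − 1798| = |y − 7|·|5y^2 + 37y + 257|.
Assume first that |y − 7| < 2, so |y| < 9. Then |5y^2 + 37y + 257| ≤ 5·9^2 + 37·9 + 257 = 995.
Hence |(5y^3 + 2y^2 - 2y - 1) − 1798| ≤ 995|y − 7| < ε provided |y − 7| < ε/995.
Choosing δ = min(2, ε/995) ensures both conditions, hence |(5y^3 + 2y^2 - 2y - 1) − 1798| < ε.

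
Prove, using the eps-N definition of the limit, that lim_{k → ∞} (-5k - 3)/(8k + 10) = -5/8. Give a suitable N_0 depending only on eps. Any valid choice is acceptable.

N_0 = (13/32)/eps

Suppose eps > 0. For k ≥ 1, |(-5k - 3)/(8k + 10) + 5/8| = |26|/(8(8k + 10)) = 26/(8(8k + 10)).
Since 8k + 10 ≥ 8k for k ≥ 1, this is ≤ 26/(8·8k) = (13/32)/k.
So |(-5k - 3)/(8k + 10) + 5/8| < eps whenever k > (13/32)/eps.
Take N_0 = (13/32)/eps. If k > N_0 then |(-5k - 3)/(8k + 10) + 5/8| ≤ (13/32)/k < eps.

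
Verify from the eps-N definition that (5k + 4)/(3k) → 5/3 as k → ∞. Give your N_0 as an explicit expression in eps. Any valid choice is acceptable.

N_0 = (4/3)/eps

Let eps > 0 be given. For k ≥ 1, |(5k + 4)/(3k) − (5/3)| = |12|/(3(3k)) = 12/(3(3k)).
Since 3k ≥ 3k for k ≥ 1, this is ≤ 12/(3·3k) = (4/3)/k.
So |(5k + 4)/(3k) − (5/3)| < eps whenever k > (4/3)/eps.
Take N_0 = (4/3)/eps. If k > N_0 then |(5k + 4)/(3k) − (5/3)| ≤ (4/3)/k < eps.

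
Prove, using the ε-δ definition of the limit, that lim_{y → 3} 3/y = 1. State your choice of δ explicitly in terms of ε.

Let ε > 0. We seek δ > 0 such that 0 < |y − 3| < δ implies |3/y − 1| < ε.
|3/y − 1| = 3·|3 − y|/(3·|y|) = 3|y − 3|/(3|y|).
Require δ ≤ 3/2 so that |y| > 3 − 3/2 = 3/2, hence 3|y| > 9/2.
Then |3/y − 1| < 3|y − 3|/(9/2), which is < ε when |y − 3| < (3/2)ε.
Take δ = min(3/2, (3/2)ε). Then 0 < |y − 3| < δ gives both |y − 3| < 3/2 and |y − 3| < (3/2)ε, so |3/y − 1| < ε.

δ = min(3/2, (3/2)ε)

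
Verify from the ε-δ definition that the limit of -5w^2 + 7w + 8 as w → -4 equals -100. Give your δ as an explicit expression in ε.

Fix ε > 0. We want δ > 0 such that 0 < |w + 4| < δ implies |(-5w^2 + 7w + 8) + 100| < ε.
(-5w^2 + 7w + 8) + 100 = -5w^2 + 7w + 108 = (w + 4)(-5w + 27).
So |(-5w^2 + 7w + 8) + 100| = |w + 4|·|-5w + 27|.
Assume first that |w + 4| < 2, so |w| < 6. Then |-5w + 27| ≤ 5·6 + 27 = 57.
Hence |(-5w^2 + 7w + 8) + 100| ≤ 57|w + 4| < ε provided |w + 4| < ε/57.
Take δ = min(2, ε/57). Then 0 < |w + 4| < δ gives both |w + 4| < 2 and |w + 4| < ε/57, so |(-5w^2 + 7w + 8) + 100| < ε.

δ = min(2, ε/57)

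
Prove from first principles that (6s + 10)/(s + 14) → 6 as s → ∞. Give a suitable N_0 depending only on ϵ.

N_0 = 74/ϵ

Let ϵ > 0 be given. We seek N_0 > 0 such that s > N_0 implies |(6s + 10)/(s + 14) − 6| < ϵ.
(6s + 10)/(s + 14) − 6 = ((6s + 10) − 6(s + 14)) / ((s + 14)) = -74/((s + 14)).
For s > 0 we have s + 14 > s, so |(6s + 10)/(s + 14) − 6| = 74/((s + 14)) < 74/(s) = 74/s.
Thus |(6s + 10)/(s + 14) − 6| < ϵ whenever s > 74/ϵ.
Take N_0 = 74/ϵ. If s > N_0 then |(6s + 10)/(s + 14) − 6| < 74/s < ϵ.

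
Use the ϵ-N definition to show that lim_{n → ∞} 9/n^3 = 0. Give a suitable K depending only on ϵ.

Suppose ϵ > 0. For n ≥ 1, |9/n^3 − 0| = 9/n^3.
9/n^3 < ϵ ⇔ n^3 > 9/ϵ ⇔ n > (9/ϵ)^{1/3}.
Take K = (9/ϵ)^{1/3}. Then n > K implies 9/n^3 < ϵ.

K = (9/ϵ)^{1/3}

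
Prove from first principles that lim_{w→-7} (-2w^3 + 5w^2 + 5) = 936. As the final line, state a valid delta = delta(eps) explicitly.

Let eps > 0 be given. We want delta > 0 such that 0 < |w + 7| < delta implies |(-2w^3 + 5w^2 + 5) − 936| < eps.
(-2w^3 + 5w^2 + 5) − 936 = -2w^3 + 5w^2 - 931 = (w + 7)(-2w^2 + 19w - 133).
So |(-2w^3 + 5w^2 + 5) − 936| = |w + 7|·|-2w^2 + 19w - 133|.
Require delta ≤ 2. Then |w + 7| < 2 gives |w| < 9, and by the triangle inequality |-2w^2 + 19w - 133| ≤ 2·9^2 + 19·9 + 133 = 466.
Hence |(-2w^3 + 5w^2 + 5) − 936| ≤ 466|w + 7| < eps provided |w + 7| < eps/466.
Choosing delta = min(2, eps/466) ensures both conditions, hence |(-2w^3 + 5w^2 + 5) − 936| < eps.

delta = min(2, eps/466)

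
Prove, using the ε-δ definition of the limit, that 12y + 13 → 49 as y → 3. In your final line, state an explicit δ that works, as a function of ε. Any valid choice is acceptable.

Let ε > 0. We need δ > 0 so that 0 < |y − 3| < δ implies |(12y + 13) − 49| < ε.
|(12y + 13) − 49| = |12y - 36| = 12|y − 3|.
Thus it suffices that |y − 3| < ε/12.
Take δ = ε/12. If 0 < |y − 3| < δ then |(12y + 13) − 49| = 12|y − 3| < 12·(ε/12) = ε.

δ = ε/12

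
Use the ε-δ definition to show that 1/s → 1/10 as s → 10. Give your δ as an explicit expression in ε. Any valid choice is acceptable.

δ = min(5, 50ε)

Let ε > 0 be given. We seek δ > 0 such that 0 < |s − 10| < δ implies |1/s − (1/10)| < ε.
|1/s − (1/10)| = |10 − s|/(10·|s|) = |s − 10|/(10|s|).
Restrict δ ≤ 5. Then |s − 10| < 5 gives |s| > 5, so 10|s| > 50.
Then |1/s − (1/10)| < |s − 10|/50, which is < ε when |s − 10| < 50ε.
Take δ = min(5, 50ε). Then 0 < |s − 10| < δ gives both |s − 10| < 5 and |s − 10| < 50ε, so |1/s − (1/10)| < ε.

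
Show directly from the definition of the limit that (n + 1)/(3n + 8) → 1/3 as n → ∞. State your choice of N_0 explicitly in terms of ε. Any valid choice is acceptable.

N_0 = (5/9)/ε

Let ε > 0 be given. For n ≥ 1, |(n + 1)/(3n + 8) − (1/3)| = |-5|/(3(3n + 8)) = 5/(3(3n + 8)).
Since 3n + 8 ≥ 3n for n ≥ 1, this is ≤ 5/(3·3n) = (5/9)/n.
So |(n + 1)/(3n + 8) − (1/3)| < ε whenever n > (5/9)/ε.
Take N_0 = (5/9)/ε. If n > N_0 then |(n + 1)/(3n + 8) − (1/3)| ≤ (5/9)/n < ε.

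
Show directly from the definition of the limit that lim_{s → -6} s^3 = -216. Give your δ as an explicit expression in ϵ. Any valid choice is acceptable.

Let ϵ > 0 be given. We seek δ > 0 with 0 < |s + 6| < δ ⇒ |s^3 + 216| < ϵ.
Factor: s^3 + 216 = (s + 6)(s^2 - 6s + 36), so |s^3 + 216| = |s + 6|·|s^2 - 6s + 36|.
Restrict δ ≤ 2. Then |s + 6| < 2 gives |s| < 8, so by the triangle inequality |s^2 - 6s + 36| ≤ 8^2 + 6·8 + 36 = 148.
Hence |s^3 + 216| ≤ 148|s + 6|, which is < ϵ once |s + 6| < ϵ/148.
Take δ = min(2, ϵ/148). If 0 < |s + 6| < δ then both bounds hold and |s^3 + 216| ≤ 148|s + 6| < 148·(ϵ/148) = ϵ.

δ = min(2, ϵ/148)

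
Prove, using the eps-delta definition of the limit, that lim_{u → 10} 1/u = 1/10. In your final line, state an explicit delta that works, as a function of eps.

delta = min(5, 50eps)

Let eps > 0 be given. We seek delta > 0 such that 0 < |u − 10| < delta implies |1/u − (1/10)| < eps.
|1/u − (1/10)| = |10 − u|/(10·|u|) = |u − 10|/(10|u|).
Require delta ≤ 5 so that |u| > 10 − 5 = 5, hence 10|u| > 50.
Then |1/u − (1/10)| < |u − 10|/50, which is < eps when |u − 10| < 50eps.
Take delta = min(5, 50eps). Then 0 < |u − 10| < delta gives both |u − 10| < 5 and |u − 10| < 50eps, so |1/u − (1/10)| < eps.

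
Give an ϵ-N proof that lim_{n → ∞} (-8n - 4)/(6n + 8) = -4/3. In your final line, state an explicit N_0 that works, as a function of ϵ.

N_0 = (10/9)/ϵ

Fix ϵ > 0. For n ≥ 1, |(-8n - 4)/(6n + 8) + 4/3| = |40|/(6(6n + 8)) = 40/(6(6n + 8)).
Since 6n + 8 ≥ 6n for n ≥ 1, this is ≤ 40/(6·6n) = (10/9)/n.
So |(-8n - 4)/(6n + 8) + 4/3| < ϵ whenever n > (10/9)/ϵ.
Take N_0 = (10/9)/ϵ. If n > N_0 then |(-8n - 4)/(6n + 8) + 4/3| ≤ (10/9)/n < ϵ.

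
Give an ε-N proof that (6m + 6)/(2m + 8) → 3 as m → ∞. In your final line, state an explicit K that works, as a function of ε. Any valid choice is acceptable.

Let ε > 0. For m ≥ 1, |(6m + 6)/(2m + 8) − 3| = |-36|/(2(2m + 8)) = 36/(2(2m + 8)).
Since 2m + 8 ≥ 2m for m ≥ 1, this is ≤ 36/(2·2m) = 9/m.
So |(6m + 6)/(2m + 8) − 3| < ε whenever m > 9/ε.
Take K = 9/ε. If m > K then |(6m + 6)/(2m + 8) − 3| ≤ 9/m < ε.

K = 9/ε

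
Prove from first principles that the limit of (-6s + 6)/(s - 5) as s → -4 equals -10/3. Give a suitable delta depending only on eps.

Let eps > 0. We want delta > 0 with 0 < |s + 4| < delta ⇒ |(-6s + 6)/(s - 5) + 10/3| < eps.
Combining over a common denominator, (-6s + 6)/(s - 5) + 10/3 = [(-6s + 6)·(-9) − 30·(s - 5)] / [(-9)·(s - 5)] = 24(s + 4) / ((-9)(s - 5)).
So |(-6s + 6)/(s - 5) + 10/3| = 24|s + 4| / (9·|s − 5|).
Require delta ≤ 9/2, so |s − 5| ≥ |-9| − |s + 4| > 9 − 9/2 = 9/2.
Hence |(-6s + 6)/(s - 5) + 10/3| < 24|s + 4|/(9·(9/2)) = (16/27)|s + 4|, which is < eps once |s + 4| < (27/16)eps.
Take delta = min(9/2, (27/16)eps). Then 0 < |s + 4| < delta forces both bounds, so |(-6s + 6)/(s - 5) + 10/3| < eps.

delta = min(9/2, (27/16)eps)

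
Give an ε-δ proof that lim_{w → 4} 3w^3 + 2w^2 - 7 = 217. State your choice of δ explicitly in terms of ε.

Fix ε > 0. We want δ > 0 such that 0 < |w − 4| < δ implies |(3w^3 + 2w^2 - 7) − 217| < ε.
(3w^3 + 2w^2 - 7) − 217 = 3w^3 + 2w^2 - 224 = (w − 4)(3w^2 + 14w + 56).
So |(3w^3 + 2w^2 - 7) − 217| = |w − 4|·|3w^2 + 14w + 56|.
Assume first that |w − 4| < 1, so |w| < 5. Then |3w^2 + 14w + 56| ≤ 3·5^2 + 14·5 + 56 = 201.
Hence |(3w^3 + 2w^2 - 7) − 217| ≤ 201|w − 4| < ε provided |w − 4| < ε/201.
Take δ = min(1, ε/201). Then 0 < |w − 4| < δ gives both |w − 4| < 1 and |w − 4| < ε/201, so |(3w^3 + 2w^2 - 7) − 217| < ε.

δ = min(1, ε/201)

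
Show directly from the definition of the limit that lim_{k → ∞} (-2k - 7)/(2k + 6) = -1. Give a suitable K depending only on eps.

K = (1/2)/eps

Fix eps > 0. For k ≥ 1, |(-2k - 7)/(2k + 6) + 1| = |-2|/(2(2k + 6)) = 2/(2(2k + 6)).
Since 2k + 6 ≥ 2k for k ≥ 1, this is ≤ 2/(2·2k) = (1/2)/k.
So |(-2k - 7)/(2k + 6) + 1| < eps whenever k > (1/2)/eps.
Take K = (1/2)/eps. If k > K then |(-2k - 7)/(2k + 6) + 1| ≤ (1/2)/k < eps.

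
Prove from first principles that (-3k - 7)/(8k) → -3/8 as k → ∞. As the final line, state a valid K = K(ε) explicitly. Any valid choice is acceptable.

K = (7/8)/ε

Fix ε > 0. For k ≥ 1, |(-3k - 7)/(8k) + 3/8| = |-56|/(8(8k)) = 56/(8(8k)).
Since 8k ≥ 8k for k ≥ 1, this is ≤ 56/(8·8k) = (7/8)/k.
So |(-3k - 7)/(8k) + 3/8| < ε whenever k > (7/8)/ε.
Take K = (7/8)/ε. If k > K then |(-3k - 7)/(8k) + 3/8| ≤ (7/8)/k < ε.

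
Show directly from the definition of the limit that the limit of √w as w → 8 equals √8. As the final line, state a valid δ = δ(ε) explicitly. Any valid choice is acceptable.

Let ε > 0 be given. We want δ > 0 such that 0 < |w − 8| < δ implies |√w − √8| < ε.
Rationalise: √w − √8 = (w − 8)/(√w + √8), so |√w − √8| = |w − 8|/(√w + √8).
Restrict δ ≤ 8 so that |w − 8| < 8 forces w > 0, and then √w + √8 > √8.
Hence |√w − √8| < |w − 8|/√8, which is < ε once |w − 8| < √8·ε.
Take δ = min(8, √8·ε). If 0 < |w − 8| < δ then w > 0 and |√w − √8| < |w − 8|/√8 < ε.

δ = min(8, √8·ε)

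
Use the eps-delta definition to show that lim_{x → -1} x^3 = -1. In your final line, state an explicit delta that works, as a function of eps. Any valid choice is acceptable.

delta = min(1, eps/7)

Let eps > 0 be given. We seek delta > 0 with 0 < |x + 1| < delta ⇒ |x^3 + 1| < eps.
Factor: x^3 + 1 = (x + 1)(x^2 - x + 1), so |x^3 + 1| = |x + 1|·|x^2 - x + 1|.
Restrict delta ≤ 1. Then |x + 1| < 1 gives |x| < 2, so by the triangle inequality |x^2 - x + 1| ≤ 2^2 + 2 + 1 = 7.
Hence |x^3 + 1| ≤ 7|x + 1|, which is < eps once |x + 1| < eps/7.
Take delta = min(1, eps/7). If 0 < |x + 1| < delta then both bounds hold and |x^3 + 1| ≤ 7|x + 1| < 7·(eps/7) = eps.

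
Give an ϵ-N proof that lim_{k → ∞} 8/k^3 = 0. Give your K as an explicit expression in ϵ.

Suppose ϵ > 0. For k ≥ 1, |8/k^3 − 0| = 8/k^3.
8/k^3 < ϵ ⇔ k^3 > 8/ϵ ⇔ k > (8/ϵ)^{1/3}.
Take K = (8/ϵ)^{1/3}. Then k > K implies 8/k^3 < ϵ.

K = (8/ϵ)^{1/3}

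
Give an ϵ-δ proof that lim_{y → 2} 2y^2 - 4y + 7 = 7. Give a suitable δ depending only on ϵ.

Fix ϵ > 0. We want δ > 0 such that 0 < |y − 2| < δ implies |(2y^2 - 4y + 7) − 7| < ϵ.
(2y^2 - 4y + 7) − 7 = 2y^2 - 4y = (y − 2)(2y).
So |(2y^2 - 4y + 7) − 7| = |y − 2|·|2y|.
Require δ ≤ 2. Then |y − 2| < 2 gives |y| < 4, and by the triangle inequality |2y| ≤ 2·4 = 8.
Hence |(2y^2 - 4y + 7) − 7| ≤ 8|y − 2| < ϵ provided |y − 2| < ϵ/8.
Take δ = min(2, ϵ/8). Then 0 < |y − 2| < δ gives both |y − 2| < 2 and |y − 2| < ϵ/8, so |(2y^2 - 4y + 7) − 7| < ϵ.

δ = min(2, ϵ/8)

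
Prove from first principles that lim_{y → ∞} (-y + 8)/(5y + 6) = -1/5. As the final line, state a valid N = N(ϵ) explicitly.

Suppose ϵ > 0. We seek N > 0 such that y > N implies |(-y + 8)/(5y + 6) + 1/5| < ϵ.
(-y + 8)/(5y + 6) + 1/5 = (5(-y + 8) − (-1)(5y + 6)) / (5(5y + 6)) = 46/(5(5y + 6)).
For y > 0 we have 5y + 6 > 5y, so |(-y + 8)/(5y + 6) + 1/5| = 46/(5(5y + 6)) < 46/(5·5y) = (46/25)/y.
Thus |(-y + 8)/(5y + 6) + 1/5| < ϵ whenever y > (46/25)/ϵ.
Take N = (46/25)/ϵ. If y > N then |(-y + 8)/(5y + 6) + 1/5| < (46/25)/y < ϵ.

N = (46/25)/ϵ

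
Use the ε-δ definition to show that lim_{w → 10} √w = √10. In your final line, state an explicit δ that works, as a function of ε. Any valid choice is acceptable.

δ = min(10, √10·ε)

Let ε > 0. We want δ > 0 such that 0 < |w − 10| < δ implies |√w − √10| < ε.
Multiplying by the conjugate, |√w − √10| = |w − 10|/(√w + √10).
Restrict δ ≤ 10 so that |w − 10| < 10 forces w > 0, and then √w + √10 > √10.
Hence |√w − √10| < |w − 10|/√10, which is < ε once |w − 10| < √10·ε.
Take δ = min(10, √10·ε). If 0 < |w − 10| < δ then w > 0 and |√w − √10| < |w − 10|/√10 < ε.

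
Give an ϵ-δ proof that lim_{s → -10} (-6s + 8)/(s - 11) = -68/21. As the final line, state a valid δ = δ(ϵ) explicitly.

Fix ϵ > 0. We want δ > 0 with 0 < |s + 10| < δ ⇒ |(-6s + 8)/(s - 11) + 68/21| < ϵ.
Combining over a common denominator, (-6s + 8)/(s - 11) + 68/21 = [(-6s + 8)·(-21) − 68·(s - 11)] / [(-21)·(s - 11)] = 58(s + 10) / ((-21)(s - 11)).
So |(-6s + 8)/(s - 11) + 68/21| = 58|s + 10| / (21·|s − 11|).
Restrict δ ≤ 21/2. Then |s + 10| < 21/2 gives |s − 11| = |(s + 10) + (-21)| ≥ 21 − 21/2 = 21/2.
Hence |(-6s + 8)/(s - 11) + 68/21| < 58|s + 10|/(21·(21/2)) = (116/441)|s + 10|, which is < ϵ once |s + 10| < (441/116)ϵ.
Take δ = min(21/2, (441/116)ϵ). Then 0 < |s + 10| < δ forces both bounds, so |(-6s + 8)/(s - 11) + 68/21| < ϵ.

δ = min(21/2, (441/116)ϵ)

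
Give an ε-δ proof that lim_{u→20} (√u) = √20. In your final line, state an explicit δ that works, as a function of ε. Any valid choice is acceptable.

δ = min(20, √20·ε)

Fix ε > 0. We want δ > 0 such that 0 < |u − 20| < δ implies |√u − √20| < ε.
Rationalise: √u − √20 = (u − 20)/(√u + √20), so |√u − √20| = |u − 20|/(√u + √20).
Restrict δ ≤ 20 so that |u − 20| < 20 forces u > 0, and then √u + √20 > √20.
Hence |√u − √20| < |u − 20|/√20, which is < ε once |u − 20| < √20·ε.
Take δ = min(20, √20·ε). If 0 < |u − 20| < δ then u > 0 and |√u − √20| < |u − 20|/√20 < ε.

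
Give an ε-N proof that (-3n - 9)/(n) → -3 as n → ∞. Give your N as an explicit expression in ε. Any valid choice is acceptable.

N = 9/ε

Fix ε > 0. For n ≥ 1, |(-3n - 9)/(n) + 3| = |-9|/((n)) = 9/((n)).
Since n ≥ n for n ≥ 1, this is ≤ 9/(n) = 9/n.
So |(-3n - 9)/(n) + 3| < ε whenever n > 9/ε.
Take N = 9/ε. If n > N then |(-3n - 9)/(n) + 3| ≤ 9/n < ε.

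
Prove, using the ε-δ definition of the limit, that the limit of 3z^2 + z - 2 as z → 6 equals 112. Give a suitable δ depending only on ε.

Fix ε > 0. We want δ > 0 such that 0 < |z − 6| < δ implies |(3z^2 + z - 2) − 112| < ε.
(3z^2 + z - 2) − 112 = 3z^2 + z - 114 = (z − 6)(3z + 19).
So |(3z^2 + z - 2) − 112| = |z − 6|·|3z + 19|.
Require δ ≤ 1. Then |z − 6| < 1 gives |z| < 7, and by the triangle inequality |3z + 19| ≤ 3·7 + 19 = 40.
Hence |(3z^2 + z - 2) − 112| ≤ 40|z − 6| < ε provided |z − 6| < ε/40.
Take δ = min(1, ε/40). Then 0 < |z − 6| < δ gives both |z − 6| < 1 and |z − 6| < ε/40, so |(3z^2 + z - 2) − 112| < ε.

δ = min(1, ε/40)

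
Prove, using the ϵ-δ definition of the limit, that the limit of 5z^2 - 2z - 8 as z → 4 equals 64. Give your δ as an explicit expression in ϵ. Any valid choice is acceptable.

δ = min(1, ϵ/43)

Let ϵ > 0. We want δ > 0 such that 0 < |z − 4| < δ implies |(5z^2 - 2z - 8) − 64| < ϵ.
(5z^2 - 2z - 8) − 64 = 5z^2 - 2z - 72 = (z − 4)(5z + 18).
So |(5z^2 - 2z - 8) − 64| = |z − 4|·|5z + 18|.
Require δ ≤ 1. Then |z − 4| < 1 gives |z| < 5, and by the triangle inequality |5z + 18| ≤ 5·5 + 18 = 43.
Hence |(5z^2 - 2z - 8) − 64| ≤ 43|z − 4| < ϵ provided |z − 4| < ϵ/43.
Take δ = min(1, ϵ/43). Then 0 < |z − 4| < δ gives both |z − 4| < 1 and |z − 4| < ϵ/43, so |(5z^2 - 2z - 8) − 64| < ϵ.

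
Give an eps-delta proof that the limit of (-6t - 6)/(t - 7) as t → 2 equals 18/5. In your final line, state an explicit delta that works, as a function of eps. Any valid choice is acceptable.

delta = min(5/2, (25/96)eps)

Let eps > 0 be given. We want delta > 0 with 0 < |t − 2| < delta ⇒ |(-6t - 6)/(t - 7) − (18/5)| < eps.
Combining over a common denominator, (-6t - 6)/(t - 7) − (18/5) = [(-6t - 6)·(-5) − (-18)·(t - 7)] / [(-5)·(t - 7)] = 48(t − 2) / ((-5)(t - 7)).
So |(-6t - 6)/(t - 7) − (18/5)| = 48|t − 2| / (5·|t − 7|).
Restrict delta ≤ 5/2. Then |t − 2| < 5/2 gives |t − 7| = |(t − 2) + (-5)| ≥ 5 − 5/2 = 5/2.
Hence |(-6t - 6)/(t - 7) − (18/5)| < 48|t − 2|/(5·(5/2)) = (96/25)|t − 2|, which is < eps once |t − 2| < (25/96)eps.
Take delta = min(5/2, (25/96)eps). Then 0 < |t − 2| < delta forces both bounds, so |(-6t - 6)/(t - 7) − (18/5)| < eps.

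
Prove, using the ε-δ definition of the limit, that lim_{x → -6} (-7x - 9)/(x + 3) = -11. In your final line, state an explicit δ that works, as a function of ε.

Let ε > 0 be given. We want δ > 0 with 0 < |x + 6| < δ ⇒ |(-7x - 9)/(x + 3) + 11| < ε.
Combining over a common denominator, (-7x - 9)/(x + 3) + 11 = [(-7x - 9)·(-3) − 33·(x + 3)] / [(-3)·(x + 3)] = -12(x + 6) / ((-3)(x + 3)).
So |(-7x - 9)/(x + 3) + 11| = 12|x + 6| / (3·|x + 3|).
Restrict δ ≤ 3/2. Then |x + 6| < 3/2 gives |x + 3| = |(x + 6) + (-3)| ≥ 3 − 3/2 = 3/2.
Hence |(-7x - 9)/(x + 3) + 11| < 12|x + 6|/(3·(3/2)) = (8/3)|x + 6|, which is < ε once |x + 6| < (3/8)ε.
Take δ = min(3/2, (3/8)ε). Then 0 < |x + 6| < δ forces both bounds, so |(-7x - 9)/(x + 3) + 11| < ε.

δ = min(3/2, (3/8)ε)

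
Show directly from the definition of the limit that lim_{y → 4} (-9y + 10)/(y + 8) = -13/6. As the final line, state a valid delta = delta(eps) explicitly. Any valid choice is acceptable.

delta = min(6, (36/41)eps)

Suppose eps > 0. We want delta > 0 with 0 < |y − 4| < delta ⇒ |(-9y + 10)/(y + 8) + 13/6| < eps.
Combining over a common denominator, (-9y + 10)/(y + 8) + 13/6 = [(-9y + 10)·12 − (-26)·(y + 8)] / [12·(y + 8)] = -82(y − 4) / (12(y + 8)).
So |(-9y + 10)/(y + 8) + 13/6| = 82|y − 4| / (12·|y + 8|).
Require delta ≤ 6, so |y + 8| ≥ |12| − |y − 4| > 12 − 6 = 6.
Hence |(-9y + 10)/(y + 8) + 13/6| < 82|y − 4|/(12·6) = (41/36)|y − 4|, which is < eps once |y − 4| < (36/41)eps.
Take delta = min(6, (36/41)eps). Then 0 < |y − 4| < delta forces both bounds, so |(-9y + 10)/(y + 8) + 13/6| < eps.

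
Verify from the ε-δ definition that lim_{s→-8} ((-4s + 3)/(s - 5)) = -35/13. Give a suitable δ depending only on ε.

Let ε > 0 be given. We want δ > 0 with 0 < |s + 8| < δ ⇒ |(-4s + 3)/(s - 5) + 35/13| < ε.
Combining over a common denominator, (-4s + 3)/(s - 5) + 35/13 = [(-4s + 3)·(-13) − 35·(s - 5)] / [(-13)·(s - 5)] = 17(s + 8) / ((-13)(s - 5)).
So |(-4s + 3)/(s - 5) + 35/13| = 17|s + 8| / (13·|s − 5|).
Restrict δ ≤ 13/2. Then |s + 8| < 13/2 gives |s − 5| = |(s + 8) + (-13)| ≥ 13 − 13/2 = 13/2.
Hence |(-4s + 3)/(s - 5) + 35/13| < 17|s + 8|/(13·(13/2)) = (34/169)|s + 8|, which is < ε once |s + 8| < (169/34)ε.
Take δ = min(13/2, (169/34)ε). Then 0 < |s + 8| < δ forces both bounds, so |(-4s + 3)/(s - 5) + 35/13| < ε.

δ = min(13/2, (169/34)ε)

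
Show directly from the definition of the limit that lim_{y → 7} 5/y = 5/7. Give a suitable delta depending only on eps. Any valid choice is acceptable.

Let eps > 0. We seek delta > 0 such that 0 < |y − 7| < delta implies |5/y − (5/7)| < eps.
|5/y − (5/7)| = 5·|7 − y|/(7·|y|) = 5|y − 7|/(7|y|).
Require delta ≤ 7/2 so that |y| > 7 − 7/2 = 7/2, hence 7|y| > 49/2.
Then |5/y − (5/7)| < 5|y − 7|/(49/2), which is < eps when |y − 7| < (49/10)eps.
Take delta = min(7/2, (49/10)eps). Then 0 < |y − 7| < delta gives both |y − 7| < 7/2 and |y − 7| < (49/10)eps, so |5/y − (5/7)| < eps.

delta = min(7/2, (49/10)eps)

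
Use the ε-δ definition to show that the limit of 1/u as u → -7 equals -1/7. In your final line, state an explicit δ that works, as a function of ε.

δ = min(7/2, (49/2)ε)

Let ε > 0 be given. We seek δ > 0 such that 0 < |u + 7| < δ implies |1/u + 1/7| < ε.
|1/u + 1/7| = |-7 − u|/(7·|u|) = |u + 7|/(7|u|).
Require δ ≤ 7/2 so that |u| > 7 − 7/2 = 7/2, hence 7|u| > 49/2.
Then |1/u + 1/7| < |u + 7|/(49/2), which is < ε when |u + 7| < (49/2)ε.
Take δ = min(7/2, (49/2)ε). Then 0 < |u + 7| < δ gives both |u + 7| < 7/2 and |u + 7| < (49/2)ε, so |1/u + 1/7| < ε.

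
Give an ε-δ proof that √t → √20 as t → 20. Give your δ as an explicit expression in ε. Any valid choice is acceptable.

δ = min(20, √20·ε)

Let ε > 0 be given. We want δ > 0 such that 0 < |t − 20| < δ implies |√t − √20| < ε.
Rationalise: √t − √20 = (t − 20)/(√t + √20), so |√t − √20| = |t − 20|/(√t + √20).
Restrict δ ≤ 20 so that |t − 20| < 20 forces t > 0, and then √t + √20 > √20.
Hence |√t − √20| < |t − 20|/√20, which is < ε once |t − 20| < √20·ε.
Take δ = min(20, √20·ε). If 0 < |t − 20| < δ then t > 0 and |√t − √20| < |t − 20|/√20 < ε.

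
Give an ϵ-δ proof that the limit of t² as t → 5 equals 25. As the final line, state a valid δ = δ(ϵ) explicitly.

Let ϵ > 0 be given. We seek δ > 0 with 0 < |t − 5| < δ ⇒ |t² − 25| < ϵ.
Factor: t² − 25 = (t − 5)(t + 5), so |t² − 25| = |t − 5|·|t + 5|.
Impose δ ≤ 1 so that |t| < 6; then |t + 5| ≤ 11.
Hence |t² − 25| ≤ 11|t − 5|, which is < ϵ once |t − 5| < ϵ/11.
Take δ = min(1, ϵ/11). If 0 < |t − 5| < δ then both bounds hold and |t² − 25| ≤ 11|t − 5| < 11·(ϵ/11) = ϵ.

δ = min(1, ϵ/11)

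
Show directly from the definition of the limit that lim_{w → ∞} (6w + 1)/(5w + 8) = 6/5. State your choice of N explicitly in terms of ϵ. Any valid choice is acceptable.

N = (43/25)/ϵ

Suppose ϵ > 0. We seek N > 0 such that w > N implies |(6w + 1)/(5w + 8) − (6/5)| < ϵ.
(6w + 1)/(5w + 8) − (6/5) = (5(6w + 1) − 6(5w + 8)) / (5(5w + 8)) = -43/(5(5w + 8)).
For w > 0 we have 5w + 8 > 5w, so |(6w + 1)/(5w + 8) − (6/5)| = 43/(5(5w + 8)) < 43/(5·5w) = (43/25)/w.
Thus |(6w + 1)/(5w + 8) − (6/5)| < ϵ whenever w > (43/25)/ϵ.
Take N = (43/25)/ϵ. If w > N then |(6w + 1)/(5w + 8) − (6/5)| < (43/25)/w < ϵ.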